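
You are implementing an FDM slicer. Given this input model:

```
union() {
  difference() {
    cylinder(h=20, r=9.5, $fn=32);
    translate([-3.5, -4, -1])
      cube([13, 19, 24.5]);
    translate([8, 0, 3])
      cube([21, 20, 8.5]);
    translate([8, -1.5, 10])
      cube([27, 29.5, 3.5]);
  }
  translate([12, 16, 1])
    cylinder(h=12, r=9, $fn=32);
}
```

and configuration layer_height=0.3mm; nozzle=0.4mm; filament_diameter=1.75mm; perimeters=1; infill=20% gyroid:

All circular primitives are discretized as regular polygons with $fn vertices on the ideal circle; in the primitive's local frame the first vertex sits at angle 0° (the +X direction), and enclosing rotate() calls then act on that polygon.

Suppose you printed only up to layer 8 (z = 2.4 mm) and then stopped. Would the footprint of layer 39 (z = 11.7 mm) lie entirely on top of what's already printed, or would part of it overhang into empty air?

entirely on top

Compare the two slices. At z = 2.4: the r=9.5 cylinder contributes a regular 32-gon of circumradius 9.5 (area = (32/2)·9.500²·sin(360°/32) = 281.71 mm²); the 13×19 cube at (-3.5, -4) contributes its full rectangle (area 247.00 mm²); the cube at (8, 0) is not intersected at this z (z outside [3, 11.5]); the cube at (8, -1.5) is absent (z outside [10, 13.5]); Subtracting the remaining from the first: starting from the r=9.5 cylinder (281.71 mm²), the 13×19 cube at (-3.5, -4) partially overlaps it — only the 153.52 mm² overlap (of its 247.00 mm²) is removed, clipping the outline — area = 128.19 mm²; the r=9 cylinder at (12, 16) contributes a regular 32-gon of circumradius 9 (area = (32/2)·9.000²·sin(360°/32) = 252.84 mm²); Combining (union): the 2 present regions are separate (no shared area or edge), so areas and boundary lengths simply add and each stays a separate island — area = 381.03 mm². At z = 11.7: the r=9.5 cylinder contributes a regular 32-gon of circumradius 9.5 (area = (32/2)·9.500²·sin(360°/32) = 281.71 mm²); the cube at (-3.5, -4) (footprint 13×19) is included at this height (area 247.00 mm²); the cube at (8, 0) is absent (z outside [3, 11.5]); the cube at (8, -1.5) is present — its section is the full 27×29.5 rectangle (area 796.50 mm²); After the difference (first − rest): starting from the r=9.5 cylinder (281.71 mm²), the 13×19 cube at (-3.5, -4) partially overlaps it — only the 153.52 mm² overlap (of its 247.00 mm²) is removed, clipping the outline; the 27×29.5 cube at (8, -1.5) misses the remaining region (no effect) — area = 128.19 mm²; the r=9 cylinder at (12, 16) gives a regular 32-gon of circumradius 9 (constant along its height) (area = (32/2)·9.000²·sin(360°/32) = 252.84 mm²); Combining (union): the 2 present regions are separate (no shared area or edge), so areas and boundary lengths simply add and each stays a separate island — area = 381.03 mm². Checking containment: the cross-section at z = 11.7 is a subset of the cross-section at z = 2.4.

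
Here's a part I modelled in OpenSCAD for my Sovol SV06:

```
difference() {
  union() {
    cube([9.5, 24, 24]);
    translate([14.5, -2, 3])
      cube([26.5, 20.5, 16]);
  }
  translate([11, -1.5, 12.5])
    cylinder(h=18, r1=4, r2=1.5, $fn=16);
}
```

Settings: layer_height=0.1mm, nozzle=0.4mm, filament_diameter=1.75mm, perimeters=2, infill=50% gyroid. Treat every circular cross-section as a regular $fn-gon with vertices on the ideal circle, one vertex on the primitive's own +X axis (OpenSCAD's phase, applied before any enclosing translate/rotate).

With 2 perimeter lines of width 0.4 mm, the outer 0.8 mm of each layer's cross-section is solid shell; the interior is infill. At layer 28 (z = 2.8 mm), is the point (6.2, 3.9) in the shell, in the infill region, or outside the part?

At z = 2.8 mm: the cube (footprint 9.5×24) is included at this height; the cube at (14.5, -2) does not reach this height (z outside [3, 19]); Taking the union: only the 9.5×24 cube is present, so the union is just that shape — 1 connected region; the cone at (11, -1.5) does not reach this height (z outside [12.5, 30.5]); Taking the first minus the rest: none of the subtracted shapes is present at this height, so that combined region is unchanged — 1 connected region. Overall, the cross-section is a single solid region. The nearest boundary edge runs (9.50, 0.00)→(9.50, 24.00); distance from the point to it = 3.30 mm. The point is inside the cross-section and 3.30 mm from the nearest boundary — more than the 0.8 mm shell width (2 × 0.4), so it's in the infill interior.

infill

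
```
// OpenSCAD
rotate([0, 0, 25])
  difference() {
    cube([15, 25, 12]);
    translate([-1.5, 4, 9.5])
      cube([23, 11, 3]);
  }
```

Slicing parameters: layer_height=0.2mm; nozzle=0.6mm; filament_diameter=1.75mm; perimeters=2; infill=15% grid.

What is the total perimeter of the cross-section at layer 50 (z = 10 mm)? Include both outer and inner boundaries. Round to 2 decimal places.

At z = 10 mm: the cube (footprint 15×25) is included at this height (perimeter 80.00 mm); the cube at (-1.5, 4) (footprint 23×11) is included at this height (perimeter 68.00 mm); Taking the first minus the rest: starting from the 15×25 cube, the 23×11 cube at (-1.5, 4) partially overlaps it — only the 165.00 mm² overlap (of its 253.00 mm²) is removed, clipping the outline — boundary = 88.00 mm; (whole slice rotated 25° about Z — lengths, areas and connectivity unchanged). Overall, the cross-section has 2 separate islands. Total boundary length (outer) = 88.00 mm.

88.00 mm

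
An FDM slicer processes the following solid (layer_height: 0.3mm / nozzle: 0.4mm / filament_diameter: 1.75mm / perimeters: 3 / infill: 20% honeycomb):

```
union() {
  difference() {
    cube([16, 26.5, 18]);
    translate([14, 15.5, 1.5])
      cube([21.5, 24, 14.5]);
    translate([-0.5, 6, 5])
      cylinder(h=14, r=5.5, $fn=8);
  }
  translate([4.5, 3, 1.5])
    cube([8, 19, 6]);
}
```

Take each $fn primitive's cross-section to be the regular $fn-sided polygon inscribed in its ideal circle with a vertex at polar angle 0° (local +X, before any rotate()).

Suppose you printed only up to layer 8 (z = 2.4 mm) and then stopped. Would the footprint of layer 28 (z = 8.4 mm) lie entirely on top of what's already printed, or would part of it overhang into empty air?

entirely on top

Compare the two slices. At z = 2.4: the cube (footprint 16×26.5) is included at this height (area 424.00 mm²); the 21.5×24 cube at (14, 15.5) contributes its full rectangle (area 516.00 mm²); the cylinder at (-0.5, 6) is absent (z outside [5, 19]); Subtracting the remaining from the first: starting from the 16×26.5 cube (424.00 mm²), the 21.5×24 cube at (14, 15.5) partially overlaps it — only the 22.00 mm² overlap (of its 516.00 mm²) is removed, clipping the outline — area = 402.00 mm²; the cube at (4.5, 3) (footprint 8×19) is included at this height (area 152.00 mm²); Combining (union): the 8×19 cube at (4.5, 3) lies entirely inside that combined region, so the union is just that combined region — area = 402.00 mm². At z = 8.4: the cube (footprint 16×26.5) is included at this height (area 424.00 mm²); the 21.5×24 cube at (14, 15.5) contributes its full rectangle (area 516.00 mm²); the r=5.5 cylinder at (-0.5, 6) gives a regular 8-gon of circumradius 5.5 (constant along its height) (area = (8/2)·5.500²·sin(360°/8) = 85.56 mm²); Taking the first minus the rest: starting from the 16×26.5 cube (424.00 mm²), the 21.5×24 cube at (14, 15.5) partially overlaps it — only the 22.00 mm² overlap (of its 516.00 mm²) is removed, clipping the outline; the r=5.5 cylinder at (-0.5, 6) partially overlaps it — only the 37.38 mm² overlap (of its 85.56 mm²) is removed, clipping the outline — area = 364.62 mm²; the cube at (4.5, 3) is absent (z outside [1.5, 7.5]); Taking the union: only that combined region is present, so the union is just that shape — area = 364.62 mm². Checking containment: the cross-section at z = 8.4 is a subset of the cross-section at z = 2.4.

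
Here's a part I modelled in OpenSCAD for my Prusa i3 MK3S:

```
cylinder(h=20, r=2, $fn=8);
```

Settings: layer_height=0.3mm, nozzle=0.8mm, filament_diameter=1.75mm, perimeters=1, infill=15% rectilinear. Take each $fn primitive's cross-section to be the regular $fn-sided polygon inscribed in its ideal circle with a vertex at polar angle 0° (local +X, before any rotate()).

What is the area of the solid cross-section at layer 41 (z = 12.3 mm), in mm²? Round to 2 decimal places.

At z = 12.3 mm: the cylinder: section is a regular 8-gon, circumradius r=2 (area = (8/2)·2.000²·sin(360°/8) = 11.31 mm²). Overall, the cross-section is a single solid region. Net area = 11.31 mm².

11.31 mm²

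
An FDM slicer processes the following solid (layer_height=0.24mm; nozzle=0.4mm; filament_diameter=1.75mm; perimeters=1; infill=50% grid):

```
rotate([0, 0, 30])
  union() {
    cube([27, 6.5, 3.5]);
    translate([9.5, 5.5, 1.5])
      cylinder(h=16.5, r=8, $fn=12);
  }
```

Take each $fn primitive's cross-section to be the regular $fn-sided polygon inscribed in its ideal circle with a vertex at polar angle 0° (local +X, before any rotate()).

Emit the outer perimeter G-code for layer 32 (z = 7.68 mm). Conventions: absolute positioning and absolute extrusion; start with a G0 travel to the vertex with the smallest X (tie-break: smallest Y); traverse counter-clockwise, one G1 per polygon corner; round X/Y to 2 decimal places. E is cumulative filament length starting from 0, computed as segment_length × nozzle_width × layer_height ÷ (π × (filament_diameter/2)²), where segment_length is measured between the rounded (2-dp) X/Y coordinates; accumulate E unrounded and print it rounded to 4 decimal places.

G0 X-2.52 Y9.51 Z7.68
G1 X-1.45 Y5.51 E0.1653
G1 X1.48 Y2.58 E0.3306
G1 X5.48 Y1.51 E0.4959
G1 X9.48 Y2.58 E0.6612
G1 X12.41 Y5.51 E0.8265
G1 X13.48 Y9.51 E0.9918
G1 X12.41 Y13.51 E1.1571
G1 X9.48 Y16.44 E1.3225
G1 X5.48 Y17.51 E1.4877
G1 X1.48 Y16.44 E1.6530
G1 X-1.45 Y13.51 E1.8184
G1 X-2.52 Y9.51 E1.9836

At z = 7.68 mm: the cube is absent (z outside [0, 3.5]); the r=8 cylinder at (9.5, 5.5) gives a regular 12-gon of circumradius 8 (constant along its height); Combining (union): only the r=8 cylinder at (9.5, 5.5) is present, so the union is just that shape — 1 connected region; (rotated 30° about Z; rotation is an isometry so areas/perimeters/island counts are preserved). The outline is a single polygon with 12 vertices. Extrusion per mm of travel: 0.4 × 0.24 / (π × 0.875²) = 0.039912. Accumulating E over each segment gives final E = 1.9836.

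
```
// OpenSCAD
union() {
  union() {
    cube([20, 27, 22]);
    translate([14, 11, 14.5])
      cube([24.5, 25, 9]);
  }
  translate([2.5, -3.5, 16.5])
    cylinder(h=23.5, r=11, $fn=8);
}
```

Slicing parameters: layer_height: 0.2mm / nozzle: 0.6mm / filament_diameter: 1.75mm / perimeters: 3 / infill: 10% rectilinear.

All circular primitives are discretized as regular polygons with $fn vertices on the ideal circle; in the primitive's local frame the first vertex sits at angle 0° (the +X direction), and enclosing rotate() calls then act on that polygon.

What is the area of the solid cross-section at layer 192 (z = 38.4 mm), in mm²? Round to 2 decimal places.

At z = 38.4 mm: the cube does not reach this height (z outside [0, 22]); the cube at (14, 11) is not intersected at this z (z outside [14.5, 23.5]); Taking the union: nothing is present at this height; the r=11 cylinder at (2.5, -3.5) contributes a regular 8-gon of circumradius 11 (area = (8/2)·11.000²·sin(360°/8) = 342.24 mm²); Combining (union): only the r=11 cylinder at (2.5, -3.5) is present, so the union is just that shape — area = 342.24 mm². Overall, the cross-section is a single solid region. Net area = 342.24 mm².

342.24 mm²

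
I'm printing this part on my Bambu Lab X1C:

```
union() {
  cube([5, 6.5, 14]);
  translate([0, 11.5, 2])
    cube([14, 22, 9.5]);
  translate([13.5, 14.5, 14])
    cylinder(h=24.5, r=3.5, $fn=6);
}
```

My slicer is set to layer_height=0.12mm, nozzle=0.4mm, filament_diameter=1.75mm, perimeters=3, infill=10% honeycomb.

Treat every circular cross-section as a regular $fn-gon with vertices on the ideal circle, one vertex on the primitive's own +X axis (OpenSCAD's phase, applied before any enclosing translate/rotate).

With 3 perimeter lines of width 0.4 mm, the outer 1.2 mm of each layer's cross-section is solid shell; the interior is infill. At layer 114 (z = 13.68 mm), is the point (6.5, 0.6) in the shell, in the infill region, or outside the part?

outside

At z = 13.68 mm: the cube (footprint 5×6.5) is included at this height; the cube at (0, 11.5) is absent (z outside [2, 11.5]); the cylinder at (13.5, 14.5) is not intersected at this z (z outside [14, 38.5]); Merging all regions: only the 5×6.5 cube is present, so the union is just that shape — 1 connected region. Overall, the cross-section is a single solid region. The nearest boundary edge runs (5.00, 0.00)→(5.00, 6.50); distance from the point to it = 1.50 mm. The point is not inside any of the regions above, so it lies outside the cross-section (1.50 mm from the nearest boundary).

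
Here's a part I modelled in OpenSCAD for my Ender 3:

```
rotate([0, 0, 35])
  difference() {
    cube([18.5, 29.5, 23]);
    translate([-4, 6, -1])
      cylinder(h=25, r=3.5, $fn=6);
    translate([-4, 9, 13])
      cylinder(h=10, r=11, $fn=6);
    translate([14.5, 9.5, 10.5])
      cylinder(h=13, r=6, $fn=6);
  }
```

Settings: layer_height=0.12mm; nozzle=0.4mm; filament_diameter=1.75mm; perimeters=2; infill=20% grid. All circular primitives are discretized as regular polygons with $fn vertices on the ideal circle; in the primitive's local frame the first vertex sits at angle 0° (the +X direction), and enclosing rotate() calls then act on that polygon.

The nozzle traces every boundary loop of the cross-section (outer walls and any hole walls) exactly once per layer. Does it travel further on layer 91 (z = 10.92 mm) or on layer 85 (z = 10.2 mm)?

Layer 91 (z = 10.92): the cube (footprint 18.5×29.5) is included at this height (perimeter 96.00 mm); the r=3.5 cylinder at (-4, 6) gives a regular 6-gon of circumradius 3.5 (constant along its height) (perimeter = 2·6·3.500·sin(180°/6) = 21.00 mm); the cylinder at (-4, 9) does not reach this height (z outside [13, 23]); the r=6 cylinder at (14.5, 9.5) gives a regular 6-gon of circumradius 6 (constant along its height) (perimeter = 2·6·6.000·sin(180°/6) = 36.00 mm); After the difference (first − rest): starting from the 18.5×29.5 cube, the r=3.5 cylinder at (-4, 6) misses the remaining region (no effect); the r=6 cylinder at (14.5, 9.5) partially overlaps it — only the 86.60 mm² overlap (of its 93.53 mm²) is removed, clipping the outline — boundary = 117.07 mm; (rotated 35° about Z; rotation is an isometry so areas/perimeters/island counts are preserved). So its perimeter = 117.07 mm. Layer 85 (z = 10.2): the cube is present — its section is the full 18.5×29.5 rectangle (perimeter 96.00 mm); the cylinder at (-4, 6): section is a regular 6-gon, circumradius r=3.5 (perimeter = 2·6·3.500·sin(180°/6) = 21.00 mm); the cylinder at (-4, 9) does not reach this height (z outside [13, 23]); the cylinder at (14.5, 9.5) is not intersected at this z (z outside [10.5, 23.5]); Subtracting the remaining from the first: starting from the 18.5×29.5 cube, the r=3.5 cylinder at (-4, 6) misses the remaining region (no effect) — boundary = 96.00 mm; (whole slice rotated 35° about Z — lengths, areas and connectivity unchanged). So its perimeter = 96.00 mm. Layer 91 is larger (117.07 vs 96.00 mm).

layer 91 (z = 10.92 mm)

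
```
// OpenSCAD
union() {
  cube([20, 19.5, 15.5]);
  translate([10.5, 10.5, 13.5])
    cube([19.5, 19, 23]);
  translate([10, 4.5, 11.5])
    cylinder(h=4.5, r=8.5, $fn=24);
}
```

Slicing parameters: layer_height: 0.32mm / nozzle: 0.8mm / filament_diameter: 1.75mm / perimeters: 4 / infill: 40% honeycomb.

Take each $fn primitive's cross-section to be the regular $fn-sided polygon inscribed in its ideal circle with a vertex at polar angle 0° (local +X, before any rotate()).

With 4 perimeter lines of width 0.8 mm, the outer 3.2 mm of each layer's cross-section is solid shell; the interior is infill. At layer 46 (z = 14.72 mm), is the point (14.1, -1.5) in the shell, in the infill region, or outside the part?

shell

At z = 14.72 mm: the cube is present — its section is the full 20×19.5 rectangle; the 19.5×19 cube at (10.5, 10.5) contributes its full rectangle; the cylinder at (10, 4.5): section is a regular 24-gon, circumradius r=8.5; Merging all regions: the regions partially overlap (shared area 270.02 mm²), so overlapping operands fuse into one piece — 1 connected region. Overall, the cross-section is a single solid region. The nearest boundary edge runs (16.01, -1.51)→(14.25, -2.86); distance from the point to it = 1.17 mm. The point is inside the cross-section, 1.17 mm from the nearest boundary — within the 3.2 mm shell band (4 × 0.8).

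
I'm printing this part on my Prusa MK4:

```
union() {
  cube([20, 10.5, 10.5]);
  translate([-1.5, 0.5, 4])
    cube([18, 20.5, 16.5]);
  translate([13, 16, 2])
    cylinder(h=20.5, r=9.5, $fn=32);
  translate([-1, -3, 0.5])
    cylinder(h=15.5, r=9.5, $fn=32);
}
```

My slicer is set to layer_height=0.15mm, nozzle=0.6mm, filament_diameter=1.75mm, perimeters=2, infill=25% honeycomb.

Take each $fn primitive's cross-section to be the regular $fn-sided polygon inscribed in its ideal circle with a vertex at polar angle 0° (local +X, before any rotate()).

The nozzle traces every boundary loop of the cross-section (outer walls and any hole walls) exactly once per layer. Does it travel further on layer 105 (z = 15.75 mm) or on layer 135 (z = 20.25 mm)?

layer 105 (z = 15.75 mm)

Layer 105 (z = 15.75): the cube does not reach this height (z outside [0, 10.5]); the cube at (-1.5, 0.5) (footprint 18×20.5) is included at this height (perimeter 77.00 mm); the r=9.5 cylinder at (13, 16) gives a regular 32-gon of circumradius 9.5 (constant along its height) (perimeter = 2·32·9.500·sin(180°/32) = 59.59 mm); the cylinder at (-1, -3): section is a regular 32-gon, circumradius r=9.5 (perimeter = 2·32·9.500·sin(180°/32) = 59.59 mm); Combining (union): the regions partially overlap (shared area 206.38 mm²), so the edge portions inside another operand are dropped and the merged outline is re-measured after clipping — boundary = 119.98 mm. So its perimeter = 119.98 mm. Layer 135 (z = 20.25): the cube does not reach this height (z outside [0, 10.5]); the cube at (-1.5, 0.5) (footprint 18×20.5) is included at this height (perimeter 77.00 mm); the cylinder at (13, 16): section is a regular 32-gon, circumradius r=9.5 (perimeter = 2·32·9.500·sin(180°/32) = 59.59 mm); the cylinder at (-1, -3) is absent (z outside [0.5, 16]); Taking the union: the regions partially overlap (shared area 165.34 mm²), so the edge portions inside another operand are dropped and the merged outline is re-measured after clipping — boundary = 87.48 mm. So its perimeter = 87.48 mm. Layer 105 is larger (119.98 vs 87.48 mm).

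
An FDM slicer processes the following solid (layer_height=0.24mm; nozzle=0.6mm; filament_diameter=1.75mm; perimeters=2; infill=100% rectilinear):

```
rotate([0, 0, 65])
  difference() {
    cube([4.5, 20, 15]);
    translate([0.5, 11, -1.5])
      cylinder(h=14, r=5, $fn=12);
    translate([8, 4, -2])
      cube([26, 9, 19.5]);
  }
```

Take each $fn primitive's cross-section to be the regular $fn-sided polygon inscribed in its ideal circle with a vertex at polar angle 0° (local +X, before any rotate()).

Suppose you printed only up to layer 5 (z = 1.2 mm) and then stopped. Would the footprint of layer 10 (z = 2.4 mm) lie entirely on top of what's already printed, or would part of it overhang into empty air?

Compare the two slices. At z = 1.2: the cube (footprint 4.5×20) is included at this height (area 90.00 mm²); the r=5 cylinder at (0.5, 11) gives a regular 12-gon of circumradius 5 (constant along its height) (area = (12/2)·5.000²·sin(360°/12) = 75.00 mm²); the cube at (8, 4) is present — its section is the full 26×9 rectangle (area 234.00 mm²); Taking the first minus the rest: starting from the 4.5×20 cube (90.00 mm²), the r=5 cylinder at (0.5, 11) partially overlaps it — only the 39.00 mm² overlap (of its 75.00 mm²) is removed, clipping the outline; the 26×9 cube at (8, 4) misses the remaining region (no effect) — area = 51.00 mm²; (whole slice rotated 65° about Z — lengths, areas and connectivity unchanged). At z = 2.4: the cube (footprint 4.5×20) is included at this height (area 90.00 mm²); the cylinder at (0.5, 11): section is a regular 12-gon, circumradius r=5 (area = (12/2)·5.000²·sin(360°/12) = 75.00 mm²); the cube at (8, 4) is present — its section is the full 26×9 rectangle (area 234.00 mm²); After the difference (first − rest): starting from the 4.5×20 cube (90.00 mm²), the r=5 cylinder at (0.5, 11) partially overlaps it — only the 39.00 mm² overlap (of its 75.00 mm²) is removed, clipping the outline; the 26×9 cube at (8, 4) misses the remaining region (no effect) — area = 51.00 mm²; (whole slice rotated 65° about Z — lengths, areas and connectivity unchanged). Checking containment: the cross-section at z = 2.4 is a subset of the cross-section at z = 1.2.

entirely on top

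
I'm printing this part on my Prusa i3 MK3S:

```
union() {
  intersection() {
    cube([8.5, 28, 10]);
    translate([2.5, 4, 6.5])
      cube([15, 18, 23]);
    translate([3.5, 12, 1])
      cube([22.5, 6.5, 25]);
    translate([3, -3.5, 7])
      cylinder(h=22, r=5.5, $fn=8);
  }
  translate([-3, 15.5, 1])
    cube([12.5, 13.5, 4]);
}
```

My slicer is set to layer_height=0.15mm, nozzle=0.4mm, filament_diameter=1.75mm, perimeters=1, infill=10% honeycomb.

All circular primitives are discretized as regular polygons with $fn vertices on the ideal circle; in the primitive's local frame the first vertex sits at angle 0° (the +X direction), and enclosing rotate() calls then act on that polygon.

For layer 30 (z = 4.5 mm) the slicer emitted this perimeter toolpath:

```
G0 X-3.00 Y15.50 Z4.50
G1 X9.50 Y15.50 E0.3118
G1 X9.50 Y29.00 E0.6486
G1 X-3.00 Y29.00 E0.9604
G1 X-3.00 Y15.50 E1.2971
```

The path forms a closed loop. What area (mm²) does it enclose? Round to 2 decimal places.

168.75 mm²

Apply the shoelace formula to the sequence of (X, Y) vertices; enclosed area = 168.75 mm².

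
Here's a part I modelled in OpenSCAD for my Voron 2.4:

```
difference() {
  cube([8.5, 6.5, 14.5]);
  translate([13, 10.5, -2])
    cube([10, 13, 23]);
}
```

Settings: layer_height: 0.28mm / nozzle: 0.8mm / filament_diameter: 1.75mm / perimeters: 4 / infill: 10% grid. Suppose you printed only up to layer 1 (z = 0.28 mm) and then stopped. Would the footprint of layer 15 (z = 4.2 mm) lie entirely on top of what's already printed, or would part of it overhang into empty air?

Compare the two slices. At z = 0.28: the cube (footprint 8.5×6.5) is included at this height (area 55.25 mm²); the cube at (13, 10.5) is present — its section is the full 10×13 rectangle (area 130.00 mm²); Taking the first minus the rest: starting from the 8.5×6.5 cube (55.25 mm²), the 10×13 cube at (13, 10.5) misses the remaining region (no effect) — area = 55.25 mm². At z = 4.2: the cube is present — its section is the full 8.5×6.5 rectangle (area 55.25 mm²); the cube at (13, 10.5) is present — its section is the full 10×13 rectangle (area 130.00 mm²); After the difference (first − rest): starting from the 8.5×6.5 cube (55.25 mm²), the 10×13 cube at (13, 10.5) misses the remaining region (no effect) — area = 55.25 mm². Checking containment: the cross-section at z = 4.2 is a subset of the cross-section at z = 0.28.

entirely on top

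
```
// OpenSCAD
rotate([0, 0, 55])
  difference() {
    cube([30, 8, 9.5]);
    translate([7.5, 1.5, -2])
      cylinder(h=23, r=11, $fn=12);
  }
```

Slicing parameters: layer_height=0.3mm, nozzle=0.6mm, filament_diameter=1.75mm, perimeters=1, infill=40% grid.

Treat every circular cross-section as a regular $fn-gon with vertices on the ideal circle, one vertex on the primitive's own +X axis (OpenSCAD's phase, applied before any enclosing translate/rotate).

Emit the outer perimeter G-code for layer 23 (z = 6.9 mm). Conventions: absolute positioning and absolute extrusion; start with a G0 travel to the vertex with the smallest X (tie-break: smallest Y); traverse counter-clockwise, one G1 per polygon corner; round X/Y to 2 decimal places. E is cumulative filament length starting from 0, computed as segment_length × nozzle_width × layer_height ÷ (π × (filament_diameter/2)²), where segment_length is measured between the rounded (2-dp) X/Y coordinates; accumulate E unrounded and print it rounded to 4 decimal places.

G0 X2.64 Y17.72 Z6.90
G1 X4.03 Y17.96 E0.1056
G1 X9.38 Y16.01 E0.5317
G1 X10.38 Y14.83 E0.6474
G1 X17.21 Y24.57 E1.5377
G1 X10.65 Y29.16 E2.1368
G1 X2.64 Y17.72 E3.1820

At z = 6.9 mm: the cube (footprint 30×8) is included at this height; the cylinder at (7.5, 1.5): section is a regular 12-gon, circumradius r=11; Taking the first minus the rest: starting from the 30×8 cube, the r=11 cylinder at (7.5, 1.5) partially overlaps it — only the 141.67 mm² overlap (of its 363.00 mm²) is removed, clipping the outline — 1 connected region; (rotated 55° about Z; rotation is an isometry so areas/perimeters/island counts are preserved). The outline is a single polygon with 6 vertices. Extrusion per mm of travel: 0.6 × 0.3 / (π × 0.875²) = 0.074835. Accumulating E over each segment gives final E = 3.1820.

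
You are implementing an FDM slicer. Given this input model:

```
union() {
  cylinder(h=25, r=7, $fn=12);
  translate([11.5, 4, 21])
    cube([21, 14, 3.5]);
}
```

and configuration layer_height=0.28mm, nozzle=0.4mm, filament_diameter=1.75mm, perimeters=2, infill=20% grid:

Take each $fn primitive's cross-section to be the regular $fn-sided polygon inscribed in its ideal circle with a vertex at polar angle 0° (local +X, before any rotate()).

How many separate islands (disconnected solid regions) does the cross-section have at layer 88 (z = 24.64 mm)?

1

At z = 24.64 mm: the r=7 cylinder contributes a regular 12-gon of circumradius 7; the cube at (11.5, 4) is not intersected at this z (z outside [21, 24.5]); Taking the union: only the r=7 cylinder is present, so the union is just that shape — 1 connected region. Overall, the cross-section is a single solid region. Island count = 1.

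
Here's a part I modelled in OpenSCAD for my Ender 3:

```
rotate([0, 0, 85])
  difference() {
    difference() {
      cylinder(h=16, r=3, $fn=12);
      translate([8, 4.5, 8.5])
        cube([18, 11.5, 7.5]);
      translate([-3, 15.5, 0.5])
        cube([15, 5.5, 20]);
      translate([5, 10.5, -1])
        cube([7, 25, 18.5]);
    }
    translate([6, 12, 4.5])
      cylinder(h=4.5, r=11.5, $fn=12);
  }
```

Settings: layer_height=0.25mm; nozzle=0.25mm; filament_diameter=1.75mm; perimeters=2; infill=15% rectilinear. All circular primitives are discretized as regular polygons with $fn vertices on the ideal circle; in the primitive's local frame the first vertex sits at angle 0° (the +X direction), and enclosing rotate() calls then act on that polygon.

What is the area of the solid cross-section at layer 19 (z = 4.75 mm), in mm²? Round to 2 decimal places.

24.95 mm²

At z = 4.75 mm: the r=3 cylinder gives a regular 12-gon of circumradius 3 (constant along its height) (area = (12/2)·3.000²·sin(360°/12) = 27.00 mm²); the cube at (8, 4.5) is not intersected at this z (z outside [8.5, 16]); the cube at (-3, 15.5) is present — its section is the full 15×5.5 rectangle (area 82.50 mm²); the cube at (5, 10.5) is present — its section is the full 7×25 rectangle (area 175.00 mm²); Subtracting the remaining from the first: starting from the r=3 cylinder (27.00 mm²), the 15×5.5 cube at (-3, 15.5) misses the remaining region (no effect); the 7×25 cube at (5, 10.5) misses the remaining region (no effect) — area = 27.00 mm²; the cylinder at (6, 12): section is a regular 12-gon, circumradius r=11.5 (area = (12/2)·11.500²·sin(360°/12) = 396.75 mm²); Subtracting the remaining from the first: starting from the result so far (27.00 mm²), the r=11.5 cylinder at (6, 12) partially overlaps it — only the 2.05 mm² overlap (of its 396.75 mm²) is removed, clipping the outline — area = 24.95 mm²; (whole slice rotated 85° about Z — lengths, areas and connectivity unchanged). Overall, the cross-section is a single solid region. Net area = 24.95 mm².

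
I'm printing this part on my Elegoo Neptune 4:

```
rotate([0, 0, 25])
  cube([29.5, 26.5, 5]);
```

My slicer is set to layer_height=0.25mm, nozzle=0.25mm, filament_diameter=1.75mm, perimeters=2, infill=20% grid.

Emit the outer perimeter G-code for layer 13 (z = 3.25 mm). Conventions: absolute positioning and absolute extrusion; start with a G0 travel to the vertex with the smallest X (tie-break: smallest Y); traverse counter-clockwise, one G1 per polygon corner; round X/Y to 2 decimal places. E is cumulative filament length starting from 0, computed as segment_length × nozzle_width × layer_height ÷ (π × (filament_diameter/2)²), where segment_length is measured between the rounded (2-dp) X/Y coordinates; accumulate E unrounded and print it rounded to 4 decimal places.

At z = 3.25 mm: the 29.5×26.5 cube contributes its full rectangle; (rotated 25° about Z; rotation is an isometry so areas/perimeters/island counts are preserved). The outline is a single polygon with 4 vertices. Extrusion per mm of travel: 0.25 × 0.25 / (π × 0.875²) = 0.025984. Accumulating E over each segment gives final E = 2.9103.

G0 X-11.20 Y24.02 Z3.25
G1 X0.00 Y0.00 E0.6887
G1 X26.74 Y12.47 E1.4553
G1 X15.54 Y36.48 E2.1438
G1 X-11.20 Y24.02 E2.9103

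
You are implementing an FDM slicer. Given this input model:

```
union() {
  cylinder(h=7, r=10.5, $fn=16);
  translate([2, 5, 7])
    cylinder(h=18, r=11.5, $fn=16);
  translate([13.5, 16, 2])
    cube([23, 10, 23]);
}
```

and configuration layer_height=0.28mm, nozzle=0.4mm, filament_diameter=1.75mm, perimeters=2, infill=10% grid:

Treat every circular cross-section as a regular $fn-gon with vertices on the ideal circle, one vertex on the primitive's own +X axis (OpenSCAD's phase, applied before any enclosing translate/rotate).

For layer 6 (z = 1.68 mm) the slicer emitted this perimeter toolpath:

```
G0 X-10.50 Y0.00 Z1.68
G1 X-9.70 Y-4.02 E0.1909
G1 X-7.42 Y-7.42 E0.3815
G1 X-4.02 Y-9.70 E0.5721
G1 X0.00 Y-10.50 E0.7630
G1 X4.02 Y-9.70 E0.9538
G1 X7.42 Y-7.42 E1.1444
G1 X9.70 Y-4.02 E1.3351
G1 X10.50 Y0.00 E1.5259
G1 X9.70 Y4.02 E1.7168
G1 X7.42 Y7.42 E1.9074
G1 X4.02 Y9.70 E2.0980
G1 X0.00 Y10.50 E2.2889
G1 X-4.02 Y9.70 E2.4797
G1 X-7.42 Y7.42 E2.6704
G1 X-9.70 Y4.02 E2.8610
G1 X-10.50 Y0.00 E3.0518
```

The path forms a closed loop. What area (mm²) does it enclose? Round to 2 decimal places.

Apply the shoelace formula to the sequence of (X, Y) vertices; enclosed area = 337.42 mm².

337.42 mm²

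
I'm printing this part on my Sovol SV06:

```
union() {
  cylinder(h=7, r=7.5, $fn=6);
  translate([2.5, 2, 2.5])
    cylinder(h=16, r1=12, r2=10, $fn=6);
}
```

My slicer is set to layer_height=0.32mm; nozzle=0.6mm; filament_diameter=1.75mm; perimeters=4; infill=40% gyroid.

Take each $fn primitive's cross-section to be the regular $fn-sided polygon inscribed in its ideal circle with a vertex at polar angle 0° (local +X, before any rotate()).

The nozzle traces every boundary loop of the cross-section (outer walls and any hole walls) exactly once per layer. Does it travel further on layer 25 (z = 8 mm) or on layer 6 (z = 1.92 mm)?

Layer 25 (z = 8): the cylinder is absent (z outside [0, 7]); the cone at (2.5, 2) (r1=12→r2=10) has section circumradius 11.312 here — a regular 6-gon (perimeter = 2·6·11.312·sin(180°/6) = 67.87 mm); Combining (union): only the cone at (2.5, 2) is present, so the union is just that shape — boundary = 67.88 mm. So its perimeter = 67.88 mm. Layer 6 (z = 1.92): the r=7.5 cylinder gives a regular 6-gon of circumradius 7.5 (constant along its height) (perimeter = 2·6·7.500·sin(180°/6) = 45.00 mm); the cone at (2.5, 2) is absent (z outside [2.5, 18.5]); Merging all regions: only the r=7.5 cylinder is present, so the union is just that shape — boundary = 45.00 mm. So its perimeter = 45.00 mm. Layer 25 is larger (67.88 vs 45.00 mm).

layer 25 (z = 8 mm)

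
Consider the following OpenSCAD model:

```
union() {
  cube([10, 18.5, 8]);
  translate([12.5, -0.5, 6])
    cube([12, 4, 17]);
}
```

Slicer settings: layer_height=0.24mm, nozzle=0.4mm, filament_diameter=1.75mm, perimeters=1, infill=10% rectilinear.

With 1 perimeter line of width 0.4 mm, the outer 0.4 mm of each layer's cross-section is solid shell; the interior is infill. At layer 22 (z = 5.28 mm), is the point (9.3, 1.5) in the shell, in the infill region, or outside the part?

infill

At z = 5.28 mm: the cube (footprint 10×18.5) is included at this height; the cube at (12.5, -0.5) does not reach this height (z outside [6, 23]); Taking the union: only the 10×18.5 cube is present, so the union is just that shape — 1 connected region. Overall, the cross-section is a single solid region. The nearest boundary edge runs (10.00, 0.00)→(10.00, 18.50); distance from the point to it = 0.70 mm. The point is inside the cross-section and 0.70 mm from the nearest boundary — more than the 0.4 mm shell width (1 × 0.4), so it's in the infill interior.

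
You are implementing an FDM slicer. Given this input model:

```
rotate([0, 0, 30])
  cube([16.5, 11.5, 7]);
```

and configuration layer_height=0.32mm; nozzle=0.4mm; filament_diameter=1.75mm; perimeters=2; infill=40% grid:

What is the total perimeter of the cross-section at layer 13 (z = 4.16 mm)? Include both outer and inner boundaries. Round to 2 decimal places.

At z = 4.16 mm: the cube is present — its section is the full 16.5×11.5 rectangle (perimeter 56.00 mm); (rotated 30° about Z; rotation is an isometry so areas/perimeters/island counts are preserved). Overall, the cross-section is a single solid region. Total boundary length (outer) = 56.00 mm.

56.00 mm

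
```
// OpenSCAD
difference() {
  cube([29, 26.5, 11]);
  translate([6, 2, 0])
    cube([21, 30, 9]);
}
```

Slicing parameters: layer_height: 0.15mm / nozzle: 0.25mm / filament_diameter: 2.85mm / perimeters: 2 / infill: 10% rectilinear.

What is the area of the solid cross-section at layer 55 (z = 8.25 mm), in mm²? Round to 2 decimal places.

254.00 mm²

At z = 8.25 mm: the cube is present — its section is the full 29×26.5 rectangle (area 768.50 mm²); the 21×30 cube at (6, 2) contributes its full rectangle (area 630.00 mm²); Subtracting the remaining from the first: starting from the 29×26.5 cube (768.50 mm²), the 21×30 cube at (6, 2) partially overlaps it — only the 514.50 mm² overlap (of its 630.00 mm²) is removed, clipping the outline — area = 254.00 mm². Overall, the cross-section is a single solid region. Net area = 254.00 mm².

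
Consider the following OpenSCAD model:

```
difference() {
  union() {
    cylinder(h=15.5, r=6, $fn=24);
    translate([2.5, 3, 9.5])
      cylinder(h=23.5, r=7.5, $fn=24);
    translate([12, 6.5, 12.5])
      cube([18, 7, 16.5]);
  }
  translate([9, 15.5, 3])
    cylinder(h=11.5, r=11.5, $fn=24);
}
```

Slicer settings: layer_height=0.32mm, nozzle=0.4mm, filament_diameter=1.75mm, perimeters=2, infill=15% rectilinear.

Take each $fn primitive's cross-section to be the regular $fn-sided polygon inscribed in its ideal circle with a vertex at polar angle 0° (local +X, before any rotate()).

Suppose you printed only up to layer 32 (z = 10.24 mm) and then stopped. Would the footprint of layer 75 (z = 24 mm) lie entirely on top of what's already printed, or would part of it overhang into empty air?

Compare the two slices. At z = 10.24: the cylinder: section is a regular 24-gon, circumradius r=6 (area = (24/2)·6.000²·sin(360°/24) = 111.81 mm²); the r=7.5 cylinder at (2.5, 3) gives a regular 24-gon of circumradius 7.5 (constant along its height) (area = (24/2)·7.500²·sin(360°/24) = 174.70 mm²); the cube at (12, 6.5) is not intersected at this z (z outside [12.5, 29]); Merging all regions: the regions partially overlap — summed areas 286.51 mm² minus the doubly-counted overlap 87.56 mm² gives 198.96 mm² — area = 198.96 mm²; the r=11.5 cylinder at (9, 15.5) gives a regular 24-gon of circumradius 11.5 (constant along its height) (area = (24/2)·11.500²·sin(360°/24) = 410.75 mm²); After the difference (first − rest): starting from that combined region (198.96 mm²), the r=11.5 cylinder at (9, 15.5) partially overlaps it — only the 40.13 mm² overlap (of its 410.75 mm²) is removed, clipping the outline — area = 158.83 mm². At z = 24: the cylinder is absent (z outside [0, 15.5]); the cylinder at (2.5, 3): section is a regular 24-gon, circumradius r=7.5 (area = (24/2)·7.500²·sin(360°/24) = 174.70 mm²); the cube at (12, 6.5) is present — its section is the full 18×7 rectangle (area 126.00 mm²); Combining (union): the 2 present regions are separate (no shared area or edge), so areas and boundary lengths simply add and each stays a separate island — area = 300.70 mm²; the cylinder at (9, 15.5) does not reach this height (z outside [3, 14.5]); After the difference (first − rest): none of the subtracted shapes is present at this height, so the result so far is unchanged — area = 300.70 mm². Checking containment: at z = 24 the cross-section extends beyond the z = 10.24 cross-section by about 166.13 mm².

part overhangs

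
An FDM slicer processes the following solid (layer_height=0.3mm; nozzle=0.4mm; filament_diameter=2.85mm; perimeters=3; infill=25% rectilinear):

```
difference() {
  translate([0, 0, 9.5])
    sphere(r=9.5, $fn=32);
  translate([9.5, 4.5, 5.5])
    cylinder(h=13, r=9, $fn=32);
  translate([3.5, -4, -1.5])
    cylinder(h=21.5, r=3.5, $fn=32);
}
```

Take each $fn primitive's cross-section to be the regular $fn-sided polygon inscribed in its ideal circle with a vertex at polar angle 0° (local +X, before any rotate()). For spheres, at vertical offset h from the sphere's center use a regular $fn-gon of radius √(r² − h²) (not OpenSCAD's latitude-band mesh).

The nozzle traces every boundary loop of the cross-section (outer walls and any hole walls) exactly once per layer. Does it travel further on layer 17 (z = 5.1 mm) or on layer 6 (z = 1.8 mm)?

layer 17 (z = 5.1 mm)

Layer 17 (z = 5.1): the r=9.5 sphere slices to a regular 32-gon of circumradius 8.420 (√(r²−h²) with h=4.4 from center) (perimeter = 2·32·8.420·sin(180°/32) = 52.82 mm); the cylinder at (9.5, 4.5) does not reach this height (z outside [5.5, 18.5]); the cylinder at (3.5, -4): section is a regular 32-gon, circumradius r=3.5 (perimeter = 2·32·3.500·sin(180°/32) = 21.96 mm); Taking the first minus the rest: starting from the r=9.5 sphere, the r=3.5 cylinder at (3.5, -4) partially overlaps it — only the 37.07 mm² overlap (of its 38.24 mm²) is removed, clipping the outline — boundary = 66.27 mm. So its perimeter = 66.27 mm. Layer 6 (z = 1.8): the r=9.5 sphere contributes a regular 32-gon of circumradius √(9.5²−7.7²) = 5.564 (perimeter = 2·32·5.564·sin(180°/32) = 34.90 mm); the cylinder at (9.5, 4.5) is not intersected at this z (z outside [5.5, 18.5]); the r=3.5 cylinder at (3.5, -4) contributes a regular 32-gon of circumradius 3.5 (perimeter = 2·32·3.500·sin(180°/32) = 21.96 mm); Taking the first minus the rest: starting from the r=9.5 sphere, the r=3.5 cylinder at (3.5, -4) partially overlaps it — only the 18.08 mm² overlap (of its 38.24 mm²) is removed, clipping the outline — boundary = 36.80 mm. So its perimeter = 36.80 mm. Layer 17 is larger (66.27 vs 36.80 mm).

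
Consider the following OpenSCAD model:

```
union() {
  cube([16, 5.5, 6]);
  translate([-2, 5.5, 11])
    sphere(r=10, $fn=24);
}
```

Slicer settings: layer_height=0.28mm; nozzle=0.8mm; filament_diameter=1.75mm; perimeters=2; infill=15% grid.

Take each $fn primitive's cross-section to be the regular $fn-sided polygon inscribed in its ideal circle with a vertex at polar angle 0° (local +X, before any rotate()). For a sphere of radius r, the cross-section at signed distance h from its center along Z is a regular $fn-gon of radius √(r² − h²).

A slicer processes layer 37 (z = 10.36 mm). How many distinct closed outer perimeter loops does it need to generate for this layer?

At z = 10.36 mm: the cube does not reach this height (z outside [0, 6]); the r=10 sphere at (-2, 5.5) contributes a regular 24-gon of circumradius √(10²−0.64²) = 9.979; Taking the union: only the r=10 sphere at (-2, 5.5) is present, so the union is just that shape — 1 connected region. The result has 1 disconnected region.

1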